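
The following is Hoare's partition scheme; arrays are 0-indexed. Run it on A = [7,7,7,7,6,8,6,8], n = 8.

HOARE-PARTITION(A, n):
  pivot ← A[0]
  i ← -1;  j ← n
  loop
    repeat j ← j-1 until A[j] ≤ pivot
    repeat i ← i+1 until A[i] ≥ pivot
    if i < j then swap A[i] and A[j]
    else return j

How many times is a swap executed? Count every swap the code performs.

3

pivot=7
j stops at 6 (6), i stops at 0 (7); swap ⇒ [6,7,7,7,6,8,7,8]
j stops at 4 (6), i stops at 1 (7); swap ⇒ [6,6,7,7,7,8,7,8]
j stops at 3 (7), i stops at 2 (7); swap ⇒ [6,6,7,7,7,8,7,8]
j stops at 2, i stops at 3; i≥j ⇒ return 2. A=[6,6,7,7,7,8,7,8]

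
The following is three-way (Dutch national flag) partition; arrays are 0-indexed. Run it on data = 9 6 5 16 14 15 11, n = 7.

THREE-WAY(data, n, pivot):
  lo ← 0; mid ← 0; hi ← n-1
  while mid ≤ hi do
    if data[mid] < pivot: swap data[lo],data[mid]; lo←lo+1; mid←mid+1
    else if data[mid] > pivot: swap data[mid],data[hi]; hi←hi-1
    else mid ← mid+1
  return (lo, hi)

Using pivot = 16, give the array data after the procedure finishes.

9 6 5 14 15 11 16

pivot = 16; lo=0, mid=0, hi=6
data[mid]=9<16: swap data[0],data[0]; lo=1,mid=1 → 9 6 5 16 14 15 11
data[mid]=6<16: swap data[1],data[1]; lo=2,mid=2 → 9 6 5 16 14 15 11
data[mid]=5<16: swap data[2],data[2]; lo=3,mid=3 → 9 6 5 16 14 15 11
data[mid]=16=16: mid=4
data[mid]=14<16: swap data[3],data[4]; lo=4,mid=5 → 9 6 5 14 16 15 11
data[mid]=15<16: swap data[4],data[5]; lo=5,mid=6 → 9 6 5 14 15 16 11
data[mid]=11<16: swap data[5],data[6]; lo=6,mid=7 → 9 6 5 14 15 11 16
end: lo=6, hi=6; data = 9 6 5 14 15 11 16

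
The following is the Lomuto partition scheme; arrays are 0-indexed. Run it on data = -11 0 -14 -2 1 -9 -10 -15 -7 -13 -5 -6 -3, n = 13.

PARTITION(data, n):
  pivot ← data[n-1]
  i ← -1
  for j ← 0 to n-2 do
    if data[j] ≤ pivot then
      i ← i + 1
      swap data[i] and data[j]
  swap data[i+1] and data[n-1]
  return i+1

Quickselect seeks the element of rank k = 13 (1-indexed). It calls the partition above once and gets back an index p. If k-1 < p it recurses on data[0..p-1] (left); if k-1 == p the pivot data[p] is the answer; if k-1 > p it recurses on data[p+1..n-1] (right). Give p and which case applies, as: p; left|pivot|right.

pivot=-3, i=-1
j=0: -11≤-3, i=0, swap(0,0) ⇒ -11 0 -14 -2 1 -9 -10 -15 -7 -13 -5 -6 -3
j=1: 0>-3, skip
j=2: -14≤-3, i=1, swap(1,2) ⇒ -11 -14 0 -2 1 -9 -10 -15 -7 -13 -5 -6 -3
j=3: -2>-3, skip
j=4: 1>-3, skip
j=5: -9≤-3, i=2, swap(2,5) ⇒ -11 -14 -9 -2 1 0 -10 -15 -7 -13 -5 -6 -3
j=6: -10≤-3, i=3, swap(3,6) ⇒ -11 -14 -9 -10 1 0 -2 -15 -7 -13 -5 -6 -3
j=7: -15≤-3, i=4, swap(4,7) ⇒ -11 -14 -9 -10 -15 0 -2 1 -7 -13 -5 -6 -3
j=8: -7≤-3, i=5, swap(5,8) ⇒ -11 -14 -9 -10 -15 -7 -2 1 0 -13 -5 -6 -3
j=9: -13≤-3, i=6, swap(6,9) ⇒ -11 -14 -9 -10 -15 -7 -13 1 0 -2 -5 -6 -3
j=10: -5≤-3, i=7, swap(7,10) ⇒ -11 -14 -9 -10 -15 -7 -13 -5 0 -2 1 -6 -3
j=11: -6≤-3, i=8, swap(8,11) ⇒ -11 -14 -9 -10 -15 -7 -13 -5 -6 -2 1 0 -3
swap(9,12) ⇒ -11 -14 -9 -10 -15 -7 -13 -5 -6 -3 1 0 -2; return 9
p = 9; k-1 = 12 > 9 ⇒ right

9; right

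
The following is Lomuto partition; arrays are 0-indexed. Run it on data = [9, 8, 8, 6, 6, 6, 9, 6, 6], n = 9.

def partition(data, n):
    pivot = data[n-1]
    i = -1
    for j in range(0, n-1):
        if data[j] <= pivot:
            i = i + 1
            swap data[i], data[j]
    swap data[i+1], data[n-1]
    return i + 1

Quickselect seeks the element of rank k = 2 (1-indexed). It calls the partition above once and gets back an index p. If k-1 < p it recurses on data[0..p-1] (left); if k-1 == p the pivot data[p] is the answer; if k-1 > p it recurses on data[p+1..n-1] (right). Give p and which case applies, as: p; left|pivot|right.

pivot = data[8] = 6; i = -1
j=0: data[0]=9 > 6 → no swap
j=1: data[1]=8 > 6 → no swap
j=2: data[2]=8 > 6 → no swap
j=3: data[3]=6 ≤ 6 → i=0, swap data[0],data[3] → [6, 8, 8, 9, 6, 6, 9, 6, 6]
j=4: data[4]=6 ≤ 6 → i=1, swap data[1],data[4] → [6, 6, 8, 9, 8, 6, 9, 6, 6]
j=5: data[5]=6 ≤ 6 → i=2, swap data[2],data[5] → [6, 6, 6, 9, 8, 8, 9, 6, 6]
j=6: data[6]=9 > 6 → no swap
j=7: data[7]=6 ≤ 6 → i=3, swap data[3],data[7] → [6, 6, 6, 6, 8, 8, 9, 9, 6]
final swap data[4],data[8] → [6, 6, 6, 6, 6, 8, 9, 9, 8]; return 4
p = 4; k-1 = 1 < 4 ⇒ left

4; left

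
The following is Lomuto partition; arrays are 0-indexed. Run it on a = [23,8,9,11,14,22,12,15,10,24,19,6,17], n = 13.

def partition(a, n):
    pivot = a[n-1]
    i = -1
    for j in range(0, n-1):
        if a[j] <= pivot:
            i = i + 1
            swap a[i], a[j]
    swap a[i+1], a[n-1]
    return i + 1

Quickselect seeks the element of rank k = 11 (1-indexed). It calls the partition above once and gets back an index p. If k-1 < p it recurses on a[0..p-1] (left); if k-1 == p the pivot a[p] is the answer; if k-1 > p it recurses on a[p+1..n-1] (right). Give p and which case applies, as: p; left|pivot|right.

pivot = a[12] = 17; i = -1
j=0: a[0]=23 > 17 → no swap
j=1: a[1]=8 ≤ 17 → i=0, swap a[0],a[1] → [8,23,9,11,14,22,12,15,10,24,19,6,17]
j=2: a[2]=9 ≤ 17 → i=1, swap a[1],a[2] → [8,9,23,11,14,22,12,15,10,24,19,6,17]
j=3: a[3]=11 ≤ 17 → i=2, swap a[2],a[3] → [8,9,11,23,14,22,12,15,10,24,19,6,17]
j=4: a[4]=14 ≤ 17 → i=3, swap a[3],a[4] → [8,9,11,14,23,22,12,15,10,24,19,6,17]
j=5: a[5]=22 > 17 → no swap
j=6: a[6]=12 ≤ 17 → i=4, swap a[4],a[6] → [8,9,11,14,12,22,23,15,10,24,19,6,17]
j=7: a[7]=15 ≤ 17 → i=5, swap a[5],a[7] → [8,9,11,14,12,15,23,22,10,24,19,6,17]
j=8: a[8]=10 ≤ 17 → i=6, swap a[6],a[8] → [8,9,11,14,12,15,10,22,23,24,19,6,17]
j=9: a[9]=24 > 17 → no swap
j=10: a[10]=19 > 17 → no swap
j=11: a[11]=6 ≤ 17 → i=7, swap a[7],a[11] → [8,9,11,14,12,15,10,6,23,24,19,22,17]
final swap a[8],a[12] → [8,9,11,14,12,15,10,6,17,24,19,22,23]; return 8
p = 8; k-1 = 10 > 8 ⇒ right

8; right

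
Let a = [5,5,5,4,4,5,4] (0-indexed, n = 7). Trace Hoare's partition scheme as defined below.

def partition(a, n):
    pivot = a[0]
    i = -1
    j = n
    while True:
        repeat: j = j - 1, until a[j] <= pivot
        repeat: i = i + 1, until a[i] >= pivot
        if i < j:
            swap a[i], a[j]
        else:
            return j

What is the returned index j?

pivot=5
j stops at 6 (4), i stops at 0 (5); swap ⇒ [4,5,5,4,4,5,5]
j stops at 5 (5), i stops at 1 (5); swap ⇒ [4,5,5,4,4,5,5]
j stops at 4 (4), i stops at 2 (5); swap ⇒ [4,5,4,4,5,5,5]
j stops at 3, i stops at 4; i≥j ⇒ return 3. a=[4,5,4,4,5,5,5]

3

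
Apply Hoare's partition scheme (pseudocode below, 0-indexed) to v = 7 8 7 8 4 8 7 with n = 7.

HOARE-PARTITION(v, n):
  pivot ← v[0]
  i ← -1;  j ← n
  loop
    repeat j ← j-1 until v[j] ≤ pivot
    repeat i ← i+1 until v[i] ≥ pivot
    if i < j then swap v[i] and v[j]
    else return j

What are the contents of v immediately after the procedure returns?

7 4 7 8 8 8 7

pivot=7
j stops at 6 (7), i stops at 0 (7); swap ⇒ 7 8 7 8 4 8 7
j stops at 4 (4), i stops at 1 (8); swap ⇒ 7 4 7 8 8 8 7
j stops at 2, i stops at 2; i≥j ⇒ return 2. v=7 4 7 8 8 8 7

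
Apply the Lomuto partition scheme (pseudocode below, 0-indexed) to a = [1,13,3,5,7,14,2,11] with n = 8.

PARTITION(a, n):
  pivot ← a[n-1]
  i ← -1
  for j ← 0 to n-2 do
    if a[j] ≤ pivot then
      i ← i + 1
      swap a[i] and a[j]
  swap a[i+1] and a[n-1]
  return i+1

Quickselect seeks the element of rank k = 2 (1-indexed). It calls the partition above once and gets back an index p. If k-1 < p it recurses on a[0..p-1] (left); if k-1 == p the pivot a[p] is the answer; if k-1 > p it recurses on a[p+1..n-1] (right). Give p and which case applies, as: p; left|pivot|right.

5; left

pivot = a[7] = 11; i = -1
j=0: a[0]=1 ≤ 11 → i=0, swap a[0],a[0] (no change) → [1,13,3,5,7,14,2,11]
j=1: a[1]=13 > 11 → no swap
j=2: a[2]=3 ≤ 11 → i=1, swap a[1],a[2] → [1,3,13,5,7,14,2,11]
j=3: a[3]=5 ≤ 11 → i=2, swap a[2],a[3] → [1,3,5,13,7,14,2,11]
j=4: a[4]=7 ≤ 11 → i=3, swap a[3],a[4] → [1,3,5,7,13,14,2,11]
j=5: a[5]=14 > 11 → no swap
j=6: a[6]=2 ≤ 11 → i=4, swap a[4],a[6] → [1,3,5,7,2,14,13,11]
final swap a[5],a[7] → [1,3,5,7,2,11,13,14]; return 5
p = 5; k-1 = 1 < 5 ⇒ left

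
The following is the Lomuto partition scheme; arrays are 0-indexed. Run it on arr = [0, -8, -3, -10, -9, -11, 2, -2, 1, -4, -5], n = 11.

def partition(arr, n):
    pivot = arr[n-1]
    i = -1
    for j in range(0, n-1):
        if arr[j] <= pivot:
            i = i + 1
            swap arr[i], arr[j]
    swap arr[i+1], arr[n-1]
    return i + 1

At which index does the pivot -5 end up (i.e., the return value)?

pivot=-5, i=-1
j=0: 0>-5, skip
j=1: -8≤-5, i=0, swap(0,1) ⇒ [-8, 0, -3, -10, -9, -11, 2, -2, 1, -4, -5]
j=2: -3>-5, skip
j=3: -10≤-5, i=1, swap(1,3) ⇒ [-8, -10, -3, 0, -9, -11, 2, -2, 1, -4, -5]
j=4: -9≤-5, i=2, swap(2,4) ⇒ [-8, -10, -9, 0, -3, -11, 2, -2, 1, -4, -5]
j=5: -11≤-5, i=3, swap(3,5) ⇒ [-8, -10, -9, -11, -3, 0, 2, -2, 1, -4, -5]
j=6: 2>-5, skip
j=7: -2>-5, skip
j=8: 1>-5, skip
j=9: -4>-5, skip
swap(4,10) ⇒ [-8, -10, -9, -11, -5, 0, 2, -2, 1, -4, -3]; return 4

4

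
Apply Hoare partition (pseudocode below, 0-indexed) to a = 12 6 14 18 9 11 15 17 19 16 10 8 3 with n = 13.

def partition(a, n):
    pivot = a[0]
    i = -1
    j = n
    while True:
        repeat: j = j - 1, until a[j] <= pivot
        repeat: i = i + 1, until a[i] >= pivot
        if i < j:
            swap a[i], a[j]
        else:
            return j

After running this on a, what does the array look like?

pivot = a[0] = 12; i = -1, j = 13
j→12 (a[12]=3≤12), i→0 (a[0]=12≥12); i<j, swap → 3 6 14 18 9 11 15 17 19 16 10 8 12
j→11 (a[11]=8≤12), i→2 (a[2]=14≥12); i<j, swap → 3 6 8 18 9 11 15 17 19 16 10 14 12
j→10 (a[10]=10≤12), i→3 (a[3]=18≥12); i<j, swap → 3 6 8 10 9 11 15 17 19 16 18 14 12
j→5, i→6; i≥j, return j=5. a = 3 6 8 10 9 11 15 17 19 16 18 14 12

3 6 8 10 9 11 15 17 19 16 18 14 12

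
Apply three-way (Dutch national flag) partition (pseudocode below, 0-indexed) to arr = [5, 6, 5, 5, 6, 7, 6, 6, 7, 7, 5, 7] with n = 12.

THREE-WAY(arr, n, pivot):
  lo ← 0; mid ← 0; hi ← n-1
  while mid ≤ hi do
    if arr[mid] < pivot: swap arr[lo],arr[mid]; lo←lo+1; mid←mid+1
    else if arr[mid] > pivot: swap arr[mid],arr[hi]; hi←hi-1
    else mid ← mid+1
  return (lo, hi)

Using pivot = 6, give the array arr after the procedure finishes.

pivot = 6; lo=0, mid=0, hi=11
arr[mid]=5<6: swap arr[0],arr[0]; lo=1,mid=1 → [5, 6, 5, 5, 6, 7, 6, 6, 7, 7, 5, 7]
arr[mid]=6=6: mid=2
arr[mid]=5<6: swap arr[1],arr[2]; lo=2,mid=3 → [5, 5, 6, 5, 6, 7, 6, 6, 7, 7, 5, 7]
arr[mid]=5<6: swap arr[2],arr[3]; lo=3,mid=4 → [5, 5, 5, 6, 6, 7, 6, 6, 7, 7, 5, 7]
arr[mid]=6=6: mid=5
arr[mid]=7>6: swap arr[5],arr[11]; hi=10 → [5, 5, 5, 6, 6, 7, 6, 6, 7, 7, 5, 7]
arr[mid]=7>6: swap arr[5],arr[10]; hi=9 → [5, 5, 5, 6, 6, 5, 6, 6, 7, 7, 7, 7]
arr[mid]=5<6: swap arr[3],arr[5]; lo=4,mid=6 → [5, 5, 5, 5, 6, 6, 6, 6, 7, 7, 7, 7]
arr[mid]=6=6: mid=7
arr[mid]=6=6: mid=8
arr[mid]=7>6: swap arr[8],arr[9]; hi=8 → [5, 5, 5, 5, 6, 6, 6, 6, 7, 7, 7, 7]
arr[mid]=7>6: swap arr[8],arr[8]; hi=7 → [5, 5, 5, 5, 6, 6, 6, 6, 7, 7, 7, 7]
end: lo=4, hi=7; arr = [5, 5, 5, 5, 6, 6, 6, 6, 7, 7, 7, 7]

[5, 5, 5, 5, 6, 6, 6, 6, 7, 7, 7, 7]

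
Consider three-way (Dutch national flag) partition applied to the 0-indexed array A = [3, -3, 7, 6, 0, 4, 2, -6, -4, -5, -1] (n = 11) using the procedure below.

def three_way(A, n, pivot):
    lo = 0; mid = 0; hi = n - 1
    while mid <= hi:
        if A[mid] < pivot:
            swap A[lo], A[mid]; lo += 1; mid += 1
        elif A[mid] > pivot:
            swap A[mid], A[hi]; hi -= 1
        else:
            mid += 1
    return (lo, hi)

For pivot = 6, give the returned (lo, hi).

(9, 9)

pivot = 6; lo=0, mid=0, hi=10
A[mid]=3<6: swap A[0],A[0]; lo=1,mid=1 → [3, -3, 7, 6, 0, 4, 2, -6, -4, -5, -1]
A[mid]=-3<6: swap A[1],A[1]; lo=2,mid=2 → [3, -3, 7, 6, 0, 4, 2, -6, -4, -5, -1]
A[mid]=7>6: swap A[2],A[10]; hi=9 → [3, -3, -1, 6, 0, 4, 2, -6, -4, -5, 7]
A[mid]=-1<6: swap A[2],A[2]; lo=3,mid=3 → [3, -3, -1, 6, 0, 4, 2, -6, -4, -5, 7]
A[mid]=6=6: mid=4
A[mid]=0<6: swap A[3],A[4]; lo=4,mid=5 → [3, -3, -1, 0, 6, 4, 2, -6, -4, -5, 7]
A[mid]=4<6: swap A[4],A[5]; lo=5,mid=6 → [3, -3, -1, 0, 4, 6, 2, -6, -4, -5, 7]
A[mid]=2<6: swap A[5],A[6]; lo=6,mid=7 → [3, -3, -1, 0, 4, 2, 6, -6, -4, -5, 7]
A[mid]=-6<6: swap A[6],A[7]; lo=7,mid=8 → [3, -3, -1, 0, 4, 2, -6, 6, -4, -5, 7]
A[mid]=-4<6: swap A[7],A[8]; lo=8,mid=9 → [3, -3, -1, 0, 4, 2, -6, -4, 6, -5, 7]
A[mid]=-5<6: swap A[8],A[9]; lo=9,mid=10 → [3, -3, -1, 0, 4, 2, -6, -4, -5, 6, 7]
end: lo=9, hi=9; A = [3, -3, -1, 0, 4, 2, -6, -4, -5, 6, 7]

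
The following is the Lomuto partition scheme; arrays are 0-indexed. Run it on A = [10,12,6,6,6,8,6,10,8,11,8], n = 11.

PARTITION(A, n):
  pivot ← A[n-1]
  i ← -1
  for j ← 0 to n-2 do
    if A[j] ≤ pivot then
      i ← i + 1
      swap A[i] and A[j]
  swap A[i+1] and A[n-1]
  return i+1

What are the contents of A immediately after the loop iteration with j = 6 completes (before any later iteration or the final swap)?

pivot=8, i=-1
j=0: 10>8, skip
j=1: 12>8, skip
j=2: 6≤8, i=0, swap(0,2) ⇒ [6,12,10,6,6,8,6,10,8,11,8]
j=3: 6≤8, i=1, swap(1,3) ⇒ [6,6,10,12,6,8,6,10,8,11,8]
j=4: 6≤8, i=2, swap(2,4) ⇒ [6,6,6,12,10,8,6,10,8,11,8]
j=5: 8≤8, i=3, swap(3,5) ⇒ [6,6,6,8,10,12,6,10,8,11,8]
j=6: 6≤8, i=4, swap(4,6) ⇒ [6,6,6,8,6,12,10,10,8,11,8]
(after j=6) A = [6,6,6,8,6,12,10,10,8,11,8]

[6,6,6,8,6,12,10,10,8,11,8]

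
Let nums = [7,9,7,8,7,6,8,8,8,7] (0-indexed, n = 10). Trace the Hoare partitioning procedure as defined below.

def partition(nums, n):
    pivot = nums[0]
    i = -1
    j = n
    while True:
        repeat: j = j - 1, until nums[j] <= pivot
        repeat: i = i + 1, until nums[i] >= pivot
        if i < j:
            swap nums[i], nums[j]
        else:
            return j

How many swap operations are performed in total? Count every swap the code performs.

pivot = nums[0] = 7; i = -1, j = 10
j→9 (nums[9]=7≤7), i→0 (nums[0]=7≥7); i<j, swap → [7,9,7,8,7,6,8,8,8,7]
j→5 (nums[5]=6≤7), i→1 (nums[1]=9≥7); i<j, swap → [7,6,7,8,7,9,8,8,8,7]
j→4 (nums[4]=7≤7), i→2 (nums[2]=7≥7); i<j, swap → [7,6,7,8,7,9,8,8,8,7]
j→2, i→3; i≥j, return j=2. nums = [7,6,7,8,7,9,8,8,8,7]

3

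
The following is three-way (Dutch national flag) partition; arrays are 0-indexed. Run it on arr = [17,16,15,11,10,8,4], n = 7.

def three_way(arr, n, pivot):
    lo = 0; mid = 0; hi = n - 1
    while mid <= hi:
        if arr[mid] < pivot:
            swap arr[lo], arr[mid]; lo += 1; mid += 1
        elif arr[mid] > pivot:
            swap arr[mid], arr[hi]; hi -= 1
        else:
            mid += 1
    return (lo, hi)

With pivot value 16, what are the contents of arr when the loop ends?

pivot = 16; lo=0, mid=0, hi=6
arr[mid]=17>16: swap arr[0],arr[6]; hi=5 → [4,16,15,11,10,8,17]
arr[mid]=4<16: swap arr[0],arr[0]; lo=1,mid=1 → [4,16,15,11,10,8,17]
arr[mid]=16=16: mid=2
arr[mid]=15<16: swap arr[1],arr[2]; lo=2,mid=3 → [4,15,16,11,10,8,17]
arr[mid]=11<16: swap arr[2],arr[3]; lo=3,mid=4 → [4,15,11,16,10,8,17]
arr[mid]=10<16: swap arr[3],arr[4]; lo=4,mid=5 → [4,15,11,10,16,8,17]
arr[mid]=8<16: swap arr[4],arr[5]; lo=5,mid=6 → [4,15,11,10,8,16,17]
end: lo=5, hi=5; arr = [4,15,11,10,8,16,17]

[4,15,11,10,8,16,17]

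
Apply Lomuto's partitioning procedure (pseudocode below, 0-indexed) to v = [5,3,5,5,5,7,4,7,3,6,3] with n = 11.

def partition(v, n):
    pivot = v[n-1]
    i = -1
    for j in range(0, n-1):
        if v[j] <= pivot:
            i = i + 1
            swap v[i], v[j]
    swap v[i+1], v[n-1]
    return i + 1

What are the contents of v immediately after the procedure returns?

[3,3,3,5,5,7,4,7,5,6,5]

pivot = v[10] = 3; i = -1
j=0: v[0]=5 > 3 → no swap
j=1: v[1]=3 ≤ 3 → i=0, swap v[0],v[1] → [3,5,5,5,5,7,4,7,3,6,3]
j=2: v[2]=5 > 3 → no swap
j=3: v[3]=5 > 3 → no swap
j=4: v[4]=5 > 3 → no swap
j=5: v[5]=7 > 3 → no swap
j=6: v[6]=4 > 3 → no swap
j=7: v[7]=7 > 3 → no swap
j=8: v[8]=3 ≤ 3 → i=1, swap v[1],v[8] → [3,3,5,5,5,7,4,7,5,6,3]
j=9: v[9]=6 > 3 → no swap
final swap v[2],v[10] → [3,3,3,5,5,7,4,7,5,6,5]; return 2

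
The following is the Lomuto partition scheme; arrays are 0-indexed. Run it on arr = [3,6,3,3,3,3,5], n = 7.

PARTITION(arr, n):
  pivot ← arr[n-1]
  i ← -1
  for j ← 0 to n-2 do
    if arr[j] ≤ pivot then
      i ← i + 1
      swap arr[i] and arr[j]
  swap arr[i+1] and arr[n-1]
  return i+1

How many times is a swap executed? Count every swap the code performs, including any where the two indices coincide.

pivot = arr[6] = 5; i = -1
j=0: arr[0]=3 ≤ 5 → i=0, swap arr[0],arr[0] (no change) → [3,6,3,3,3,3,5]
j=1: arr[1]=6 > 5 → no swap
j=2: arr[2]=3 ≤ 5 → i=1, swap arr[1],arr[2] → [3,3,6,3,3,3,5]
j=3: arr[3]=3 ≤ 5 → i=2, swap arr[2],arr[3] → [3,3,3,6,3,3,5]
j=4: arr[4]=3 ≤ 5 → i=3, swap arr[3],arr[4] → [3,3,3,3,6,3,5]
j=5: arr[5]=3 ≤ 5 → i=4, swap arr[4],arr[5] → [3,3,3,3,3,6,5]
final swap arr[5],arr[6] → [3,3,3,3,3,5,6]; return 5

6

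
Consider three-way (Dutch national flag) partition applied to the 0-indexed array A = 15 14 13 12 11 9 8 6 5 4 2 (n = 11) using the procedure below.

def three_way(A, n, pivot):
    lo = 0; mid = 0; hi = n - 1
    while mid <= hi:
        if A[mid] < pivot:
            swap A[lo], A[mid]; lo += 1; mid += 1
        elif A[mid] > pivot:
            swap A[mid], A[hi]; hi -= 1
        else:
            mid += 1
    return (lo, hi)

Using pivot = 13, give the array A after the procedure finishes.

lo=0 mid=0 hi=10
15>13: swap(0,10), hi=9 ⇒ 2 14 13 12 11 9 8 6 5 4 15
2<13: swap(0,0), lo=1 mid=1 ⇒ 2 14 13 12 11 9 8 6 5 4 15
14>13: swap(1,9), hi=8 ⇒ 2 4 13 12 11 9 8 6 5 14 15
4<13: swap(1,1), lo=2 mid=2 ⇒ 2 4 13 12 11 9 8 6 5 14 15
13=13: mid=3
12<13: swap(2,3), lo=3 mid=4 ⇒ 2 4 12 13 11 9 8 6 5 14 15
11<13: swap(3,4), lo=4 mid=5 ⇒ 2 4 12 11 13 9 8 6 5 14 15
9<13: swap(4,5), lo=5 mid=6 ⇒ 2 4 12 11 9 13 8 6 5 14 15
8<13: swap(5,6), lo=6 mid=7 ⇒ 2 4 12 11 9 8 13 6 5 14 15
6<13: swap(6,7), lo=7 mid=8 ⇒ 2 4 12 11 9 8 6 13 5 14 15
5<13: swap(7,8), lo=8 mid=9 ⇒ 2 4 12 11 9 8 6 5 13 14 15
done. lo=8 hi=8; A=2 4 12 11 9 8 6 5 13 14 15

2 4 12 11 9 8 6 5 13 14 15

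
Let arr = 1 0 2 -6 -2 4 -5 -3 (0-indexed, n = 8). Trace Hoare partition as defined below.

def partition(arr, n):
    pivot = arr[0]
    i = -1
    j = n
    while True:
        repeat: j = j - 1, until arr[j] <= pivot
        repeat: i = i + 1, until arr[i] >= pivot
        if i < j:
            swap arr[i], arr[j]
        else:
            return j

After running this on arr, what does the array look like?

-3 0 -5 -6 -2 4 2 1

pivot=1
j stops at 7 (-3), i stops at 0 (1); swap ⇒ -3 0 2 -6 -2 4 -5 1
j stops at 6 (-5), i stops at 2 (2); swap ⇒ -3 0 -5 -6 -2 4 2 1
j stops at 4, i stops at 5; i≥j ⇒ return 4. arr=-3 0 -5 -6 -2 4 2 1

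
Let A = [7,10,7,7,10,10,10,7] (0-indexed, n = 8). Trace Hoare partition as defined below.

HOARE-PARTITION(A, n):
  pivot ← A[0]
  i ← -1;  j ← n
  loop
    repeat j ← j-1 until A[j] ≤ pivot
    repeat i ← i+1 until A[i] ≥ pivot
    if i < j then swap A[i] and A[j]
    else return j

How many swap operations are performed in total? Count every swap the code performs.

pivot=7
j stops at 7 (7), i stops at 0 (7); swap ⇒ [7,10,7,7,10,10,10,7]
j stops at 3 (7), i stops at 1 (10); swap ⇒ [7,7,7,10,10,10,10,7]
j stops at 2, i stops at 2; i≥j ⇒ return 2. A=[7,7,7,10,10,10,10,7]

2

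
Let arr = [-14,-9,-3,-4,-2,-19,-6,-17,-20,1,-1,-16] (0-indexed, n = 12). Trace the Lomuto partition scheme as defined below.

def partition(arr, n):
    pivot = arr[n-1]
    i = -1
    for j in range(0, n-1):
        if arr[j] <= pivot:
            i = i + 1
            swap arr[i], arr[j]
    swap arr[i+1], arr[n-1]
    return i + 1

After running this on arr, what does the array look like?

[-19,-17,-20,-16,-2,-14,-6,-9,-3,1,-1,-4]

pivot = arr[11] = -16; i = -1
j=0: arr[0]=-14 > -16 → no swap
j=1: arr[1]=-9 > -16 → no swap
j=2: arr[2]=-3 > -16 → no swap
j=3: arr[3]=-4 > -16 → no swap
j=4: arr[4]=-2 > -16 → no swap
j=5: arr[5]=-19 ≤ -16 → i=0, swap arr[0],arr[5] → [-19,-9,-3,-4,-2,-14,-6,-17,-20,1,-1,-16]
j=6: arr[6]=-6 > -16 → no swap
j=7: arr[7]=-17 ≤ -16 → i=1, swap arr[1],arr[7] → [-19,-17,-3,-4,-2,-14,-6,-9,-20,1,-1,-16]
j=8: arr[8]=-20 ≤ -16 → i=2, swap arr[2],arr[8] → [-19,-17,-20,-4,-2,-14,-6,-9,-3,1,-1,-16]
j=9: arr[9]=1 > -16 → no swap
j=10: arr[10]=-1 > -16 → no swap
final swap arr[3],arr[11] → [-19,-17,-20,-16,-2,-14,-6,-9,-3,1,-1,-4]; return 3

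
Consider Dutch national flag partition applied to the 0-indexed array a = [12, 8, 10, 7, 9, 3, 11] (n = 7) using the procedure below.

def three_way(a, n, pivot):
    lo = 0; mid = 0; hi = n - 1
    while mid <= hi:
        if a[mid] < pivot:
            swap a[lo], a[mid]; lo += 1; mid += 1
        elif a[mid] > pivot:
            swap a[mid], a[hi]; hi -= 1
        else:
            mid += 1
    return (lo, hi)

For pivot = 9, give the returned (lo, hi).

lo=0 mid=0 hi=6
12>9: swap(0,6), hi=5 ⇒ [11, 8, 10, 7, 9, 3, 12]
11>9: swap(0,5), hi=4 ⇒ [3, 8, 10, 7, 9, 11, 12]
3<9: swap(0,0), lo=1 mid=1 ⇒ [3, 8, 10, 7, 9, 11, 12]
8<9: swap(1,1), lo=2 mid=2 ⇒ [3, 8, 10, 7, 9, 11, 12]
10>9: swap(2,4), hi=3 ⇒ [3, 8, 9, 7, 10, 11, 12]
9=9: mid=3
7<9: swap(2,3), lo=3 mid=4 ⇒ [3, 8, 7, 9, 10, 11, 12]
done. lo=3 hi=3; a=[3, 8, 7, 9, 10, 11, 12]

(3, 3)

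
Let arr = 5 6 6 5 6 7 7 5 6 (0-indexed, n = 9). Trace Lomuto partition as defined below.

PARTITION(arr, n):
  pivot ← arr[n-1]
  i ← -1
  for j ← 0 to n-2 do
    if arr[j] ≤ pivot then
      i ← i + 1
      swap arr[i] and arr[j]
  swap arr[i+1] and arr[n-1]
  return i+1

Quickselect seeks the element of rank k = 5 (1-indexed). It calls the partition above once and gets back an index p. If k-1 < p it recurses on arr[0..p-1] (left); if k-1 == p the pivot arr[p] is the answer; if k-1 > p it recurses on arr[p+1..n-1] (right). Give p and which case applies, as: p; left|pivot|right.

6; left

pivot = arr[8] = 6; i = -1
j=0: arr[0]=5 ≤ 6 → i=0, swap arr[0],arr[0] (no change) → 5 6 6 5 6 7 7 5 6
j=1: arr[1]=6 ≤ 6 → i=1, swap arr[1],arr[1] (no change) → 5 6 6 5 6 7 7 5 6
j=2: arr[2]=6 ≤ 6 → i=2, swap arr[2],arr[2] (no change) → 5 6 6 5 6 7 7 5 6
j=3: arr[3]=5 ≤ 6 → i=3, swap arr[3],arr[3] (no change) → 5 6 6 5 6 7 7 5 6
j=4: arr[4]=6 ≤ 6 → i=4, swap arr[4],arr[4] (no change) → 5 6 6 5 6 7 7 5 6
j=5: arr[5]=7 > 6 → no swap
j=6: arr[6]=7 > 6 → no swap
j=7: arr[7]=5 ≤ 6 → i=5, swap arr[5],arr[7] → 5 6 6 5 6 5 7 7 6
final swap arr[6],arr[8] → 5 6 6 5 6 5 6 7 7; return 6
p = 6; k-1 = 4 < 6 ⇒ left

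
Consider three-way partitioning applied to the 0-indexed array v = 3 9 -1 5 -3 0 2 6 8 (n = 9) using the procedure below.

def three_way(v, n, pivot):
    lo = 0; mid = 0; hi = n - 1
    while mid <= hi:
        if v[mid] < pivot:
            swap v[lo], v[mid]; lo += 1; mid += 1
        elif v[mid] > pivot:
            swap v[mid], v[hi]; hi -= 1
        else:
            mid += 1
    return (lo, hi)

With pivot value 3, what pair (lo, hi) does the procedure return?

pivot = 3; lo=0, mid=0, hi=8
v[mid]=3=3: mid=1
v[mid]=9>3: swap v[1],v[8]; hi=7 → 3 8 -1 5 -3 0 2 6 9
v[mid]=8>3: swap v[1],v[7]; hi=6 → 3 6 -1 5 -3 0 2 8 9
v[mid]=6>3: swap v[1],v[6]; hi=5 → 3 2 -1 5 -3 0 6 8 9
v[mid]=2<3: swap v[0],v[1]; lo=1,mid=2 → 2 3 -1 5 -3 0 6 8 9
v[mid]=-1<3: swap v[1],v[2]; lo=2,mid=3 → 2 -1 3 5 -3 0 6 8 9
v[mid]=5>3: swap v[3],v[5]; hi=4 → 2 -1 3 0 -3 5 6 8 9
v[mid]=0<3: swap v[2],v[3]; lo=3,mid=4 → 2 -1 0 3 -3 5 6 8 9
v[mid]=-3<3: swap v[3],v[4]; lo=4,mid=5 → 2 -1 0 -3 3 5 6 8 9
end: lo=4, hi=4; v = 2 -1 0 -3 3 5 6 8 9

(4, 4)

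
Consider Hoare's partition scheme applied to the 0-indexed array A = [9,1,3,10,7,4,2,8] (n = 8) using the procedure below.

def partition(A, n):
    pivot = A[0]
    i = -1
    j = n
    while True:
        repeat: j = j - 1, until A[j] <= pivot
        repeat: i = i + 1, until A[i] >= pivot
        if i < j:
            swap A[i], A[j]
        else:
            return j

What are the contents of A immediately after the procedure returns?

pivot=9
j stops at 7 (8), i stops at 0 (9); swap ⇒ [8,1,3,10,7,4,2,9]
j stops at 6 (2), i stops at 3 (10); swap ⇒ [8,1,3,2,7,4,10,9]
j stops at 5, i stops at 6; i≥j ⇒ return 5. A=[8,1,3,2,7,4,10,9]

[8,1,3,2,7,4,10,9]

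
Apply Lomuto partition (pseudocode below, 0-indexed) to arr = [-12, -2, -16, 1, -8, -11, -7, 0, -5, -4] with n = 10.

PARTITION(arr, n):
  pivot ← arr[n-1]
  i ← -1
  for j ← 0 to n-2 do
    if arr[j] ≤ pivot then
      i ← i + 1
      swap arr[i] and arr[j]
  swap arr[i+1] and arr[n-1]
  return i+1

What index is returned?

6

pivot=-4, i=-1
j=0: -12≤-4, i=0, swap(0,0) ⇒ [-12, -2, -16, 1, -8, -11, -7, 0, -5, -4]
j=1: -2>-4, skip
j=2: -16≤-4, i=1, swap(1,2) ⇒ [-12, -16, -2, 1, -8, -11, -7, 0, -5, -4]
j=3: 1>-4, skip
j=4: -8≤-4, i=2, swap(2,4) ⇒ [-12, -16, -8, 1, -2, -11, -7, 0, -5, -4]
j=5: -11≤-4, i=3, swap(3,5) ⇒ [-12, -16, -8, -11, -2, 1, -7, 0, -5, -4]
j=6: -7≤-4, i=4, swap(4,6) ⇒ [-12, -16, -8, -11, -7, 1, -2, 0, -5, -4]
j=7: 0>-4, skip
j=8: -5≤-4, i=5, swap(5,8) ⇒ [-12, -16, -8, -11, -7, -5, -2, 0, 1, -4]
swap(6,9) ⇒ [-12, -16, -8, -11, -7, -5, -4, 0, 1, -2]; return 6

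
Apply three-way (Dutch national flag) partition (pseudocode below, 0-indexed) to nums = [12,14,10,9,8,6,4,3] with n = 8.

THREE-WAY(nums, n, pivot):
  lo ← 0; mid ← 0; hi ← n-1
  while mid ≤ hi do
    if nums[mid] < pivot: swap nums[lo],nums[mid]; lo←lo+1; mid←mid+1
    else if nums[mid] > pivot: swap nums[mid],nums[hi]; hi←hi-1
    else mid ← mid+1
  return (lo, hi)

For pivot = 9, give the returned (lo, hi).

(4, 4)

pivot = 9; lo=0, mid=0, hi=7
nums[mid]=12>9: swap nums[0],nums[7]; hi=6 → [3,14,10,9,8,6,4,12]
nums[mid]=3<9: swap nums[0],nums[0]; lo=1,mid=1 → [3,14,10,9,8,6,4,12]
nums[mid]=14>9: swap nums[1],nums[6]; hi=5 → [3,4,10,9,8,6,14,12]
nums[mid]=4<9: swap nums[1],nums[1]; lo=2,mid=2 → [3,4,10,9,8,6,14,12]
nums[mid]=10>9: swap nums[2],nums[5]; hi=4 → [3,4,6,9,8,10,14,12]
nums[mid]=6<9: swap nums[2],nums[2]; lo=3,mid=3 → [3,4,6,9,8,10,14,12]
nums[mid]=9=9: mid=4
nums[mid]=8<9: swap nums[3],nums[4]; lo=4,mid=5 → [3,4,6,8,9,10,14,12]
end: lo=4, hi=4; nums = [3,4,6,8,9,10,14,12]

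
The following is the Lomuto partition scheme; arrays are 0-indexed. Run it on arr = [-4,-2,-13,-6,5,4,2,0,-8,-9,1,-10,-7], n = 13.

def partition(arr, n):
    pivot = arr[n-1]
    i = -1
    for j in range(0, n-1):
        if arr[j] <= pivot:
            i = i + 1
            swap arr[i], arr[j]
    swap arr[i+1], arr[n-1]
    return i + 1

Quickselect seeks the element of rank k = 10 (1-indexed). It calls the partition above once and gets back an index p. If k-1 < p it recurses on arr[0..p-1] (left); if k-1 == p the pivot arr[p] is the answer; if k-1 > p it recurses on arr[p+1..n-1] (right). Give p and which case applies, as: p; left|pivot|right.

4; right

pivot = arr[12] = -7; i = -1
j=0: arr[0]=-4 > -7 → no swap
j=1: arr[1]=-2 > -7 → no swap
j=2: arr[2]=-13 ≤ -7 → i=0, swap arr[0],arr[2] → [-13,-2,-4,-6,5,4,2,0,-8,-9,1,-10,-7]
j=3: arr[3]=-6 > -7 → no swap
j=4: arr[4]=5 > -7 → no swap
j=5: arr[5]=4 > -7 → no swap
j=6: arr[6]=2 > -7 → no swap
j=7: arr[7]=0 > -7 → no swap
j=8: arr[8]=-8 ≤ -7 → i=1, swap arr[1],arr[8] → [-13,-8,-4,-6,5,4,2,0,-2,-9,1,-10,-7]
j=9: arr[9]=-9 ≤ -7 → i=2, swap arr[2],arr[9] → [-13,-8,-9,-6,5,4,2,0,-2,-4,1,-10,-7]
j=10: arr[10]=1 > -7 → no swap
j=11: arr[11]=-10 ≤ -7 → i=3, swap arr[3],arr[11] → [-13,-8,-9,-10,5,4,2,0,-2,-4,1,-6,-7]
final swap arr[4],arr[12] → [-13,-8,-9,-10,-7,4,2,0,-2,-4,1,-6,5]; return 4
p = 4; k-1 = 9 > 4 ⇒ right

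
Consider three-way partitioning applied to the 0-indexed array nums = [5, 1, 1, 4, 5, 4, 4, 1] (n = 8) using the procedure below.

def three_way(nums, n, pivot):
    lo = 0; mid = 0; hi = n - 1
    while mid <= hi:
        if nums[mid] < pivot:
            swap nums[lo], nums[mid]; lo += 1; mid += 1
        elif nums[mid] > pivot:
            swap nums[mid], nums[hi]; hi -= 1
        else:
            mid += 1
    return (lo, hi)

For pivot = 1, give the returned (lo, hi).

lo=0 mid=0 hi=7
5>1: swap(0,7), hi=6 ⇒ [1, 1, 1, 4, 5, 4, 4, 5]
1=1: mid=1
1=1: mid=2
1=1: mid=3
4>1: swap(3,6), hi=5 ⇒ [1, 1, 1, 4, 5, 4, 4, 5]
4>1: swap(3,5), hi=4 ⇒ [1, 1, 1, 4, 5, 4, 4, 5]
4>1: swap(3,4), hi=3 ⇒ [1, 1, 1, 5, 4, 4, 4, 5]
5>1: swap(3,3), hi=2 ⇒ [1, 1, 1, 5, 4, 4, 4, 5]
done. lo=0 hi=2; nums=[1, 1, 1, 5, 4, 4, 4, 5]

(0, 2)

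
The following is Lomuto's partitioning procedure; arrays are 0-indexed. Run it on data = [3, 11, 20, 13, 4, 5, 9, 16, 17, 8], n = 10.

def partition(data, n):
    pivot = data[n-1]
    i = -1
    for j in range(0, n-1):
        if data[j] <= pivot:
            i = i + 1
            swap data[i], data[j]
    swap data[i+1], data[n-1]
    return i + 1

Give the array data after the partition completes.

pivot = data[9] = 8; i = -1
j=0: data[0]=3 ≤ 8 → i=0, swap data[0],data[0] (no change) → [3, 11, 20, 13, 4, 5, 9, 16, 17, 8]
j=1: data[1]=11 > 8 → no swap
j=2: data[2]=20 > 8 → no swap
j=3: data[3]=13 > 8 → no swap
j=4: data[4]=4 ≤ 8 → i=1, swap data[1],data[4] → [3, 4, 20, 13, 11, 5, 9, 16, 17, 8]
j=5: data[5]=5 ≤ 8 → i=2, swap data[2],data[5] → [3, 4, 5, 13, 11, 20, 9, 16, 17, 8]
j=6: data[6]=9 > 8 → no swap
j=7: data[7]=16 > 8 → no swap
j=8: data[8]=17 > 8 → no swap
final swap data[3],data[9] → [3, 4, 5, 8, 11, 20, 9, 16, 17, 13]; return 3

[3, 4, 5, 8, 11, 20, 9, 16, 17, 13]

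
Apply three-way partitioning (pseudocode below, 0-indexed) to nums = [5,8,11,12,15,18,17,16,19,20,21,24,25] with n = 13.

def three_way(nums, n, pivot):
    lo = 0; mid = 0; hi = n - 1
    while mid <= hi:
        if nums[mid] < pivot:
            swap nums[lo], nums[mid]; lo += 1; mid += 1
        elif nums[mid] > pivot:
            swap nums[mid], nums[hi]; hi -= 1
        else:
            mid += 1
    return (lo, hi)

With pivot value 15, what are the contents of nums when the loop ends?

pivot = 15; lo=0, mid=0, hi=12
nums[mid]=5<15: swap nums[0],nums[0]; lo=1,mid=1 → [5,8,11,12,15,18,17,16,19,20,21,24,25]
nums[mid]=8<15: swap nums[1],nums[1]; lo=2,mid=2 → [5,8,11,12,15,18,17,16,19,20,21,24,25]
nums[mid]=11<15: swap nums[2],nums[2]; lo=3,mid=3 → [5,8,11,12,15,18,17,16,19,20,21,24,25]
nums[mid]=12<15: swap nums[3],nums[3]; lo=4,mid=4 → [5,8,11,12,15,18,17,16,19,20,21,24,25]
nums[mid]=15=15: mid=5
nums[mid]=18>15: swap nums[5],nums[12]; hi=11 → [5,8,11,12,15,25,17,16,19,20,21,24,18]
nums[mid]=25>15: swap nums[5],nums[11]; hi=10 → [5,8,11,12,15,24,17,16,19,20,21,25,18]
nums[mid]=24>15: swap nums[5],nums[10]; hi=9 → [5,8,11,12,15,21,17,16,19,20,24,25,18]
nums[mid]=21>15: swap nums[5],nums[9]; hi=8 → [5,8,11,12,15,20,17,16,19,21,24,25,18]
nums[mid]=20>15: swap nums[5],nums[8]; hi=7 → [5,8,11,12,15,19,17,16,20,21,24,25,18]
nums[mid]=19>15: swap nums[5],nums[7]; hi=6 → [5,8,11,12,15,16,17,19,20,21,24,25,18]
nums[mid]=16>15: swap nums[5],nums[6]; hi=5 → [5,8,11,12,15,17,16,19,20,21,24,25,18]
nums[mid]=17>15: swap nums[5],nums[5]; hi=4 → [5,8,11,12,15,17,16,19,20,21,24,25,18]
end: lo=4, hi=4; nums = [5,8,11,12,15,17,16,19,20,21,24,25,18]

[5,8,11,12,15,17,16,19,20,21,24,25,18]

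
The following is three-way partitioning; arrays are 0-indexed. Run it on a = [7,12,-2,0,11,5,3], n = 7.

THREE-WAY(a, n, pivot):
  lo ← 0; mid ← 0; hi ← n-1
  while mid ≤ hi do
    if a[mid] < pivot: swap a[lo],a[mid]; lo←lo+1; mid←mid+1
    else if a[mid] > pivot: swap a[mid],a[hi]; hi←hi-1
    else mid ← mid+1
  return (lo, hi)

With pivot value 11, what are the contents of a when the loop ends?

[7,3,-2,0,5,11,12]

pivot = 11; lo=0, mid=0, hi=6
a[mid]=7<11: swap a[0],a[0]; lo=1,mid=1 → [7,12,-2,0,11,5,3]
a[mid]=12>11: swap a[1],a[6]; hi=5 → [7,3,-2,0,11,5,12]
a[mid]=3<11: swap a[1],a[1]; lo=2,mid=2 → [7,3,-2,0,11,5,12]
a[mid]=-2<11: swap a[2],a[2]; lo=3,mid=3 → [7,3,-2,0,11,5,12]
a[mid]=0<11: swap a[3],a[3]; lo=4,mid=4 → [7,3,-2,0,11,5,12]
a[mid]=11=11: mid=5
a[mid]=5<11: swap a[4],a[5]; lo=5,mid=6 → [7,3,-2,0,5,11,12]
end: lo=5, hi=5; a = [7,3,-2,0,5,11,12]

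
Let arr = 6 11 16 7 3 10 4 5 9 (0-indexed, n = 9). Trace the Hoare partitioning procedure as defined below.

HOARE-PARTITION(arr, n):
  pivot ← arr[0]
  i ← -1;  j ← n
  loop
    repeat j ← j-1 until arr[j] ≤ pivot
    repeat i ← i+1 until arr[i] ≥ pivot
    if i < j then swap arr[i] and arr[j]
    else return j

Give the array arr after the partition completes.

5 4 3 7 16 10 11 6 9

pivot=6
j stops at 7 (5), i stops at 0 (6); swap ⇒ 5 11 16 7 3 10 4 6 9
j stops at 6 (4), i stops at 1 (11); swap ⇒ 5 4 16 7 3 10 11 6 9
j stops at 4 (3), i stops at 2 (16); swap ⇒ 5 4 3 7 16 10 11 6 9
j stops at 2, i stops at 3; i≥j ⇒ return 2. arr=5 4 3 7 16 10 11 6 9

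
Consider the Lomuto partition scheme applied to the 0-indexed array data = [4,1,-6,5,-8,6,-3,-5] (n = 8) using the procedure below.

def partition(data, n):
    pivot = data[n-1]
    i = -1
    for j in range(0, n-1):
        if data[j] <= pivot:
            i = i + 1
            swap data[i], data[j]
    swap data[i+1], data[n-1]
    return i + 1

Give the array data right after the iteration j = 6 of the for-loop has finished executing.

[-6,-8,4,5,1,6,-3,-5]

pivot=-5, i=-1
j=0: 4>-5, skip
j=1: 1>-5, skip
j=2: -6≤-5, i=0, swap(0,2) ⇒ [-6,1,4,5,-8,6,-3,-5]
j=3: 5>-5, skip
j=4: -8≤-5, i=1, swap(1,4) ⇒ [-6,-8,4,5,1,6,-3,-5]
j=5: 6>-5, skip
j=6: -3>-5, skip
(after j=6) data = [-6,-8,4,5,1,6,-3,-5]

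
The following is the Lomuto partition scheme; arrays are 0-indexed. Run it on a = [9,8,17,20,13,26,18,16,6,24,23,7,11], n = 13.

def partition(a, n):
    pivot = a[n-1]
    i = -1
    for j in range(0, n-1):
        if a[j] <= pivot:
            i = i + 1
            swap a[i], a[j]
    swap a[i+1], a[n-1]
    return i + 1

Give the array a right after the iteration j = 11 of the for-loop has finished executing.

pivot=11, i=-1
j=0: 9≤11, i=0, swap(0,0) ⇒ [9,8,17,20,13,26,18,16,6,24,23,7,11]
j=1: 8≤11, i=1, swap(1,1) ⇒ [9,8,17,20,13,26,18,16,6,24,23,7,11]
j=2: 17>11, skip
j=3: 20>11, skip
j=4: 13>11, skip
j=5: 26>11, skip
j=6: 18>11, skip
j=7: 16>11, skip
j=8: 6≤11, i=2, swap(2,8) ⇒ [9,8,6,20,13,26,18,16,17,24,23,7,11]
j=9: 24>11, skip
j=10: 23>11, skip
j=11: 7≤11, i=3, swap(3,11) ⇒ [9,8,6,7,13,26,18,16,17,24,23,20,11]
(after j=11) a = [9,8,6,7,13,26,18,16,17,24,23,20,11]

[9,8,6,7,13,26,18,16,17,24,23,20,11]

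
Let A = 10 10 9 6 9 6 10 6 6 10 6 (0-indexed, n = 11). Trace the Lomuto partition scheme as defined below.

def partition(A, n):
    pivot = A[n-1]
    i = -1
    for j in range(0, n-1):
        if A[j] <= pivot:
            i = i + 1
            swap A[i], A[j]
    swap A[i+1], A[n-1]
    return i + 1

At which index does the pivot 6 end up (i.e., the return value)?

pivot=6, i=-1
j=0: 10>6, skip
j=1: 10>6, skip
j=2: 9>6, skip
j=3: 6≤6, i=0, swap(0,3) ⇒ 6 10 9 10 9 6 10 6 6 10 6
j=4: 9>6, skip
j=5: 6≤6, i=1, swap(1,5) ⇒ 6 6 9 10 9 10 10 6 6 10 6
j=6: 10>6, skip
j=7: 6≤6, i=2, swap(2,7) ⇒ 6 6 6 10 9 10 10 9 6 10 6
j=8: 6≤6, i=3, swap(3,8) ⇒ 6 6 6 6 9 10 10 9 10 10 6
j=9: 10>6, skip
swap(4,10) ⇒ 6 6 6 6 6 10 10 9 10 10 9; return 4

4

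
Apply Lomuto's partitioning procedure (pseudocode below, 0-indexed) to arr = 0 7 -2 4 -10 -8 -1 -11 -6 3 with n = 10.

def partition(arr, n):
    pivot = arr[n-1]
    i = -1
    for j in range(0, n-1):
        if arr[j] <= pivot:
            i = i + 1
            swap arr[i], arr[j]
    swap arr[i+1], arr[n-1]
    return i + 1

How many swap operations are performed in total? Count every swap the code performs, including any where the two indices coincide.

pivot=3, i=-1
j=0: 0≤3, i=0, swap(0,0) ⇒ 0 7 -2 4 -10 -8 -1 -11 -6 3
j=1: 7>3, skip
j=2: -2≤3, i=1, swap(1,2) ⇒ 0 -2 7 4 -10 -8 -1 -11 -6 3
j=3: 4>3, skip
j=4: -10≤3, i=2, swap(2,4) ⇒ 0 -2 -10 4 7 -8 -1 -11 -6 3
j=5: -8≤3, i=3, swap(3,5) ⇒ 0 -2 -10 -8 7 4 -1 -11 -6 3
j=6: -1≤3, i=4, swap(4,6) ⇒ 0 -2 -10 -8 -1 4 7 -11 -6 3
j=7: -11≤3, i=5, swap(5,7) ⇒ 0 -2 -10 -8 -1 -11 7 4 -6 3
j=8: -6≤3, i=6, swap(6,8) ⇒ 0 -2 -10 -8 -1 -11 -6 4 7 3
swap(7,9) ⇒ 0 -2 -10 -8 -1 -11 -6 3 7 4; return 7

8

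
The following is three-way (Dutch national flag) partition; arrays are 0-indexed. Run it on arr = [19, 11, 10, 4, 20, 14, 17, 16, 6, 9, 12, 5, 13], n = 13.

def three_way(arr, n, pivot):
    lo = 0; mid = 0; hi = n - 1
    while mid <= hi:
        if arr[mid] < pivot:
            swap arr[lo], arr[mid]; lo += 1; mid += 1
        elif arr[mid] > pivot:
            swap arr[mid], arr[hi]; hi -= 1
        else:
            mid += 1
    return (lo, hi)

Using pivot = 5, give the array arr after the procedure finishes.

[4, 5, 10, 20, 14, 17, 16, 6, 9, 12, 11, 13, 19]

pivot = 5; lo=0, mid=0, hi=12
arr[mid]=19>5: swap arr[0],arr[12]; hi=11 → [13, 11, 10, 4, 20, 14, 17, 16, 6, 9, 12, 5, 19]
arr[mid]=13>5: swap arr[0],arr[11]; hi=10 → [5, 11, 10, 4, 20, 14, 17, 16, 6, 9, 12, 13, 19]
arr[mid]=5=5: mid=1
arr[mid]=11>5: swap arr[1],arr[10]; hi=9 → [5, 12, 10, 4, 20, 14, 17, 16, 6, 9, 11, 13, 19]
arr[mid]=12>5: swap arr[1],arr[9]; hi=8 → [5, 9, 10, 4, 20, 14, 17, 16, 6, 12, 11, 13, 19]
arr[mid]=9>5: swap arr[1],arr[8]; hi=7 → [5, 6, 10, 4, 20, 14, 17, 16, 9, 12, 11, 13, 19]
arr[mid]=6>5: swap arr[1],arr[7]; hi=6 → [5, 16, 10, 4, 20, 14, 17, 6, 9, 12, 11, 13, 19]
arr[mid]=16>5: swap arr[1],arr[6]; hi=5 → [5, 17, 10, 4, 20, 14, 16, 6, 9, 12, 11, 13, 19]
arr[mid]=17>5: swap arr[1],arr[5]; hi=4 → [5, 14, 10, 4, 20, 17, 16, 6, 9, 12, 11, 13, 19]
arr[mid]=14>5: swap arr[1],arr[4]; hi=3 → [5, 20, 10, 4, 14, 17, 16, 6, 9, 12, 11, 13, 19]
arr[mid]=20>5: swap arr[1],arr[3]; hi=2 → [5, 4, 10, 20, 14, 17, 16, 6, 9, 12, 11, 13, 19]
arr[mid]=4<5: swap arr[0],arr[1]; lo=1,mid=2 → [4, 5, 10, 20, 14, 17, 16, 6, 9, 12, 11, 13, 19]
arr[mid]=10>5: swap arr[2],arr[2]; hi=1 → [4, 5, 10, 20, 14, 17, 16, 6, 9, 12, 11, 13, 19]
end: lo=1, hi=1; arr = [4, 5, 10, 20, 14, 17, 16, 6, 9, 12, 11, 13, 19]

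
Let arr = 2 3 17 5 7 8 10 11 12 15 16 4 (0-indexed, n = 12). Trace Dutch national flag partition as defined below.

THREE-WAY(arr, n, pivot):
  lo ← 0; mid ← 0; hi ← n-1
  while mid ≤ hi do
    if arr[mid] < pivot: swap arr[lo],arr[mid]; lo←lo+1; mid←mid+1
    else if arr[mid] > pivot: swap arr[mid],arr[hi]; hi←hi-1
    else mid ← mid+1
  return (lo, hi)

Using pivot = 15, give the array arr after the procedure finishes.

2 3 4 5 7 8 10 11 12 15 16 17

pivot = 15; lo=0, mid=0, hi=11
arr[mid]=2<15: swap arr[0],arr[0]; lo=1,mid=1 → 2 3 17 5 7 8 10 11 12 15 16 4
arr[mid]=3<15: swap arr[1],arr[1]; lo=2,mid=2 → 2 3 17 5 7 8 10 11 12 15 16 4
arr[mid]=17>15: swap arr[2],arr[11]; hi=10 → 2 3 4 5 7 8 10 11 12 15 16 17
arr[mid]=4<15: swap arr[2],arr[2]; lo=3,mid=3 → 2 3 4 5 7 8 10 11 12 15 16 17
arr[mid]=5<15: swap arr[3],arr[3]; lo=4,mid=4 → 2 3 4 5 7 8 10 11 12 15 16 17
arr[mid]=7<15: swap arr[4],arr[4]; lo=5,mid=5 → 2 3 4 5 7 8 10 11 12 15 16 17
arr[mid]=8<15: swap arr[5],arr[5]; lo=6,mid=6 → 2 3 4 5 7 8 10 11 12 15 16 17
arr[mid]=10<15: swap arr[6],arr[6]; lo=7,mid=7 → 2 3 4 5 7 8 10 11 12 15 16 17
arr[mid]=11<15: swap arr[7],arr[7]; lo=8,mid=8 → 2 3 4 5 7 8 10 11 12 15 16 17
arr[mid]=12<15: swap arr[8],arr[8]; lo=9,mid=9 → 2 3 4 5 7 8 10 11 12 15 16 17
arr[mid]=15=15: mid=10
arr[mid]=16>15: swap arr[10],arr[10]; hi=9 → 2 3 4 5 7 8 10 11 12 15 16 17
end: lo=9, hi=9; arr = 2 3 4 5 7 8 10 11 12 15 16 17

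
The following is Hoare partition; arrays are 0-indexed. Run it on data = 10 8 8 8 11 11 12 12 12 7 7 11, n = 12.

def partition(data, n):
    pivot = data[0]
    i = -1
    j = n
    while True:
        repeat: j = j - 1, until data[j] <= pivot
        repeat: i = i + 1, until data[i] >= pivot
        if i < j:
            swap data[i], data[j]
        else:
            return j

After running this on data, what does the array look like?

7 8 8 8 7 11 12 12 12 11 10 11

pivot = data[0] = 10; i = -1, j = 12
j→10 (data[10]=7≤10), i→0 (data[0]=10≥10); i<j, swap → 7 8 8 8 11 11 12 12 12 7 10 11
j→9 (data[9]=7≤10), i→4 (data[4]=11≥10); i<j, swap → 7 8 8 8 7 11 12 12 12 11 10 11
j→4, i→5; i≥j, return j=4. data = 7 8 8 8 7 11 12 12 12 11 10 11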